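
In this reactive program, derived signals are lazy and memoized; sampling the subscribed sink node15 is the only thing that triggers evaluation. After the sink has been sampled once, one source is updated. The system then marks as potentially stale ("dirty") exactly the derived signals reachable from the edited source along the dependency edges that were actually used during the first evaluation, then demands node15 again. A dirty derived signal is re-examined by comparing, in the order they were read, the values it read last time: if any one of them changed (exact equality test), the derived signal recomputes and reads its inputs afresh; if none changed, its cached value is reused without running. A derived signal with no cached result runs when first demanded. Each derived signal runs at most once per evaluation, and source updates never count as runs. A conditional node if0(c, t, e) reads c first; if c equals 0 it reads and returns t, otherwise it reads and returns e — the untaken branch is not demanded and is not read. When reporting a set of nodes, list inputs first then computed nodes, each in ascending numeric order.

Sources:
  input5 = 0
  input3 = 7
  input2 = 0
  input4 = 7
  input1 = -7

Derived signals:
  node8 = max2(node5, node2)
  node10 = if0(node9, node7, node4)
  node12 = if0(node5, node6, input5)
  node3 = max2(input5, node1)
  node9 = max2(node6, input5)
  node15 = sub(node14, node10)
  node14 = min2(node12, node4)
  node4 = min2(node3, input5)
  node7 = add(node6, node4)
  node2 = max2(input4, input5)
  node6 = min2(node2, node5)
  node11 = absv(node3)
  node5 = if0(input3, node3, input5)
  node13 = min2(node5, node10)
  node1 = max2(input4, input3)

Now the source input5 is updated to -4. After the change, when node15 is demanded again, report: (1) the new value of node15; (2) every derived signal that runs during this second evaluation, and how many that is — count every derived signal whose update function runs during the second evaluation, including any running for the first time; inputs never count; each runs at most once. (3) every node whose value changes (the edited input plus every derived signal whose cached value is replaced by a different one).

Demanding node15 again yields 0.
10 derived signals run: node2, node3, node4, node5, node6, node9, node10, node12, node14, node15.
The nodes whose values change: input5, node4, node5, node6, node9, node10, node12, node14.
Note the branch switch — demand abandons node7, which is never re-examined.

First demand of the output computes:
  node1 = max2(7, 7) = 7
  node2 = max2(7, 0) = 7
  node3 = max2(0, 7) = 7
  node4 = min2(7, 0) = 0
  node5 = if0(input3=7 -> else branch input5) = 0
  node6 = min2(7, 0) = 0
  node7 = add(0, 0) = 0
  node9 = max2(0, 0) = 0
  node10 = if0(node9=0 -> then branch node7) = 0
  node12 = if0(node5=0 -> then branch node6) = 0
  node14 = min2(0, 0) = 0
  node15 = sub(0, 0) = 0

After the edit, cleaning proceeds:
  node2: a read changed (input5 0->-4) — executes, giving 7 — identical to its old value.
  node3: a read changed (input5 0->-4) — executes, giving 7 — identical to its old value.
  node4: a read changed (input5 0->-4) — executes, giving -4.
  node5: a read changed (input5 0->-4) — executes, giving -4.
  node6: a read changed (node5 0->-4) — executes, giving -4.
  node7: stays stale; no demand reaches it after the flip.
  node9: a read changed (node6 0->-4; input5 0->-4) — executes, giving -4.
  node10: a read changed (node9 0->-4) — executes, giving -4.
  node12: a read changed (node5 0->-4; node6 0->-4) — executes, giving -4.
  node14: a read changed (node12 0->-4; node4 0->-4) — executes, giving -4.
  node15: a read changed (node14 0->-4; node10 0->-4) — executes, giving 0 — identical to its old value.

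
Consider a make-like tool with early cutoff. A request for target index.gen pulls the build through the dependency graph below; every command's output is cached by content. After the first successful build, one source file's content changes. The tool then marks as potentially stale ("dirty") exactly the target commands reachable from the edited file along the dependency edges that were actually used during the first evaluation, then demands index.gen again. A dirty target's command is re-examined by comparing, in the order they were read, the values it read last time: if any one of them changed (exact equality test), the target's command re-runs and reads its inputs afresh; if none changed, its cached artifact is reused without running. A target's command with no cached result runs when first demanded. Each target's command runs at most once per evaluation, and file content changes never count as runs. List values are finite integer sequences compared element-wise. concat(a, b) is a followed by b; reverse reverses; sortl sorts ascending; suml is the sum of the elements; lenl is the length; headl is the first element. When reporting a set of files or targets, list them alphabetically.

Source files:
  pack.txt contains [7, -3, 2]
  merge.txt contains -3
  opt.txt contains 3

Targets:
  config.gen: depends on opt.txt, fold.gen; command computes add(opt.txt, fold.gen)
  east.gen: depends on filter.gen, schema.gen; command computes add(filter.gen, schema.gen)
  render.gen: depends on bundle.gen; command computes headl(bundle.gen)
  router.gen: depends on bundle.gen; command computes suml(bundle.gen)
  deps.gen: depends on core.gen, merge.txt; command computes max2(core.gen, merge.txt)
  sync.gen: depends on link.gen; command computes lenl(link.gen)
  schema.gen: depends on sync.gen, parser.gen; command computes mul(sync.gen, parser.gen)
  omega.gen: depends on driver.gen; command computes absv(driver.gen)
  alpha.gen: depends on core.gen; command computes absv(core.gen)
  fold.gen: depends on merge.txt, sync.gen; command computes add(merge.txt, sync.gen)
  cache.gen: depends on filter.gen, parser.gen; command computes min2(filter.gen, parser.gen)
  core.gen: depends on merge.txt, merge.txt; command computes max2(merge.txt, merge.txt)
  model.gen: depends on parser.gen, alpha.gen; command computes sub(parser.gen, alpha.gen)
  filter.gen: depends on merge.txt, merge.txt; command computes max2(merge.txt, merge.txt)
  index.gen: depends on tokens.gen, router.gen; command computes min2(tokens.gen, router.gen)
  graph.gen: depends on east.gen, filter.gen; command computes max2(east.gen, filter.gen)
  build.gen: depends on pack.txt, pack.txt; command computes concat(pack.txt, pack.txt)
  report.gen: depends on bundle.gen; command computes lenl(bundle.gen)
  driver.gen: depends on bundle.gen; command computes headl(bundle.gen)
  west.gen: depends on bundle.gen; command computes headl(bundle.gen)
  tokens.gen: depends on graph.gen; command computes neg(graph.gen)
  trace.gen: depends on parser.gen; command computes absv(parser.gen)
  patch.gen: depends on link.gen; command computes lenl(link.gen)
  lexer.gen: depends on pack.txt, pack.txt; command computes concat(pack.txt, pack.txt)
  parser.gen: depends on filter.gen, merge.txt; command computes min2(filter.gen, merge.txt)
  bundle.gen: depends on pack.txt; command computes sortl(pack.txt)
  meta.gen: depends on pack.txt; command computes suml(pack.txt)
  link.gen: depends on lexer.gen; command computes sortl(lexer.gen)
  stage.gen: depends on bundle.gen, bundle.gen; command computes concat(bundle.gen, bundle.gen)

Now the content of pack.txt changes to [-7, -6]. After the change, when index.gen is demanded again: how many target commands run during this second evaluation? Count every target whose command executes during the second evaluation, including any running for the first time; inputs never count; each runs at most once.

9 target commands run: bundle.gen, east.gen, graph.gen, index.gen, lexer.gen, link.gen, router.gen, schema.gen, sync.gen.
Note where the cutoff bites: tokens.gen is checked, finds nothing changed, and keeps its cache.

First demand of the output computes:
  bundle.gen = sortl([7, -3, 2]) = [-3, 2, 7]
  filter.gen = max2(-3, -3) = -3
  lexer.gen = concat([7, -3, 2], [7, -3, 2]) = [7, -3, 2, 7, -3, 2]
  link.gen = sortl([7, -3, 2, 7, -3, 2]) = [-3, -3, 2, 2, 7, 7]
  parser.gen = min2(-3, -3) = -3
  router.gen = suml([-3, 2, 7]) = 6
  sync.gen = lenl([-3, -3, 2, 2, 7, 7]) = 6
  schema.gen = mul(6, -3) = -18
  east.gen = add(-3, -18) = -21
  graph.gen = max2(-21, -3) = -3
  tokens.gen = neg(-3) = 3
  index.gen = min2(3, 6) = 3

After the edit, cleaning proceeds:
  bundle.gen: a read changed (pack.txt [7, -3, 2]->[-7, -6]) — executes, giving [-7, -6].
  lexer.gen: a read changed (pack.txt [7, -3, 2]->[-7, -6]; pack.txt [7, -3, 2]->[-7, -6]) — executes, giving [-7, -6, -7, -6].
  link.gen: a read changed (lexer.gen [7, -3, 2, 7, -3, 2]->[-7, -6, -7, -6]) — executes, giving [-7, -7, -6, -6].
  router.gen: a read changed (bundle.gen [-3, 2, 7]->[-7, -6]) — executes, giving -13.
  sync.gen: a read changed (link.gen [-3, -3, 2, 2, 7, 7]->[-7, -7, -6, -6]) — executes, giving 4.
  schema.gen: a read changed (sync.gen 6->4) — executes, giving -12.
  east.gen: a read changed (schema.gen -18->-12) — executes, giving -15.
  graph.gen: a read changed (east.gen -21->-15) — executes, giving -3 — identical to its old value.
  tokens.gen: dirty, but its reads are unchanged (graph.gen unchanged); cached 3 stands.
  index.gen: a read changed (router.gen 6->-13) — executes, giving -13.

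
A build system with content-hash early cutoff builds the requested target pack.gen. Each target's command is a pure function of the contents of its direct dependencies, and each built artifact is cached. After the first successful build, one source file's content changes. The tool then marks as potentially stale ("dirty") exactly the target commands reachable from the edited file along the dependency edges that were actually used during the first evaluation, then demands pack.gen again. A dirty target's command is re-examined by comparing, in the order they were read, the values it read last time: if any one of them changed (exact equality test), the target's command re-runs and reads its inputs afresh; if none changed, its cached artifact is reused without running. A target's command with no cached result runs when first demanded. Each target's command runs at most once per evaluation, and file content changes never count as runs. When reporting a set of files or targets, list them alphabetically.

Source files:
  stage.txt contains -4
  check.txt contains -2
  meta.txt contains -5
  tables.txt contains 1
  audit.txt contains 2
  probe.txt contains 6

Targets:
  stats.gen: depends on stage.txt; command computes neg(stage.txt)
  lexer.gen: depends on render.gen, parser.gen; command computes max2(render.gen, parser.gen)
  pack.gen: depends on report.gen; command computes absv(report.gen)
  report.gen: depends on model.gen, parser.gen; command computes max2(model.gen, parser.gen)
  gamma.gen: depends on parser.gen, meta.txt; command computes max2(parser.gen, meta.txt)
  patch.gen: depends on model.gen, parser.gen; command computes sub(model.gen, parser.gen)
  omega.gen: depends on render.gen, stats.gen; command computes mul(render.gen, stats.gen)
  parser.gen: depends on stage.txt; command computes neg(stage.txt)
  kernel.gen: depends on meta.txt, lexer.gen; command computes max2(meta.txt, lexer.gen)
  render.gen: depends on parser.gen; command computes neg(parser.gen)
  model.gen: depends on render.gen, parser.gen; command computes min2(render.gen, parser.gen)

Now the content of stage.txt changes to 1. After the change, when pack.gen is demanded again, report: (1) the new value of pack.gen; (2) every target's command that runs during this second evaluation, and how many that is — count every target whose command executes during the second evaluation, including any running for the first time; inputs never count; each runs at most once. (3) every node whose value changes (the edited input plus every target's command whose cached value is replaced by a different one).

New value of pack.gen: 1.
Target commands that run: model.gen, pack.gen, parser.gen, render.gen, report.gen — 5 in total.
Values that change: model.gen, pack.gen, parser.gen, render.gen, report.gen, stage.txt.

First evaluation (everything demanded from the output):
  parser.gen = neg(-4) = 4
  render.gen = neg(4) = -4
  model.gen = min2(-4, 4) = -4
  report.gen = max2(-4, 4) = 4
  pack.gen = absv(4) = 4

Propagation after the edit:
  parser.gen: runs — stage.txt -4->1; result -1.
  render.gen: runs — parser.gen 4->-1; result 1.
  model.gen: runs — render.gen -4->1; parser.gen 4->-1; result -1.
  report.gen: runs — model.gen -4->-1; parser.gen 4->-1; result -1.
  pack.gen: runs — report.gen 4->-1; result 1.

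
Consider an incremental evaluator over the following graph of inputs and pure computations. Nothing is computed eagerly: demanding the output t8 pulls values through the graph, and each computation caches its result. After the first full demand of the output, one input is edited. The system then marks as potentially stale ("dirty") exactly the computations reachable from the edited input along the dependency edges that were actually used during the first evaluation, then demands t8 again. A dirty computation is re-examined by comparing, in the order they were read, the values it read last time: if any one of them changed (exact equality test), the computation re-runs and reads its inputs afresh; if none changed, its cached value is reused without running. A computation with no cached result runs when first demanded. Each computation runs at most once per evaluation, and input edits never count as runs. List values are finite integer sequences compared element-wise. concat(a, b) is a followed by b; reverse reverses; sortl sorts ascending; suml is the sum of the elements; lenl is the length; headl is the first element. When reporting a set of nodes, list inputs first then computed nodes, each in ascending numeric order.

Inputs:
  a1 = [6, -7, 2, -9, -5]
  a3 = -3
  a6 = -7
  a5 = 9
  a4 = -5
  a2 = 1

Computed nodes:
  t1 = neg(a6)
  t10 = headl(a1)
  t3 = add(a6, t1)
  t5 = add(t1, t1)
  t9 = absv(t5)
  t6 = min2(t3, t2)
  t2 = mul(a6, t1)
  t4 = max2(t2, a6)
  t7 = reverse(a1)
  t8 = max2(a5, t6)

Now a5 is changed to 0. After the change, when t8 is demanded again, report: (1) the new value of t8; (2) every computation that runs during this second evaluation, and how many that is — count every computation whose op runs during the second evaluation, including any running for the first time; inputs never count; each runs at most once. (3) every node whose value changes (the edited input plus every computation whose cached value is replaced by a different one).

t8 now evaluates to 0.
Run set: t8 (1 run).
Changed values: a5, t8.

Initial pass — values computed on the first demand:
  t1 = neg(-7) = 7
  t2 = mul(-7, 7) = -49
  t3 = add(-7, 7) = 0
  t6 = min2(0, -49) = -49
  t8 = max2(9, -49) = 9

Second demand — change propagation:
  t8: re-runs because a5 9->0; new result 0.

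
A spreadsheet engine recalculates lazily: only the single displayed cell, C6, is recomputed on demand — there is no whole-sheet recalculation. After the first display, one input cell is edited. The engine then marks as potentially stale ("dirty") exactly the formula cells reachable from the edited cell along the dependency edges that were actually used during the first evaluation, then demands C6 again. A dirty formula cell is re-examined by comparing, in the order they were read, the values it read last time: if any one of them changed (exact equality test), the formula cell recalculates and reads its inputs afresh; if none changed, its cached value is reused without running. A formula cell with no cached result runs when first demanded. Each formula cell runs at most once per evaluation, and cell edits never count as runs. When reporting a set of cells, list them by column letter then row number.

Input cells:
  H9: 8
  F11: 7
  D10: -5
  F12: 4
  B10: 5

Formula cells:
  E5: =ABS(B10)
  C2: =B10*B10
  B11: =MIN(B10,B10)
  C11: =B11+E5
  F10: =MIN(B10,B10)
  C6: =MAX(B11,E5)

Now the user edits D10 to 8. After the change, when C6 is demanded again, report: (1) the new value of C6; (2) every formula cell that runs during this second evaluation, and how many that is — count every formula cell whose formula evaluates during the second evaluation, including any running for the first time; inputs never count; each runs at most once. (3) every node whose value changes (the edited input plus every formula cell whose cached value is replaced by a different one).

First evaluation (everything demanded from the output):
  B11 = MIN(5, 5) = 5
  E5 = ABS(5) = 5
  C6 = MAX(5, 5) = 5

Propagation after the edit:
  D10 feeds no computation that the output demands — nothing is marked dirty and nothing runs.

Key observation: D10 is never demanded by the output, so the edit triggers no recomputation at all.

New value of C6: 5.
Formula cells that run: none — 0 in total.
Values that change: D10.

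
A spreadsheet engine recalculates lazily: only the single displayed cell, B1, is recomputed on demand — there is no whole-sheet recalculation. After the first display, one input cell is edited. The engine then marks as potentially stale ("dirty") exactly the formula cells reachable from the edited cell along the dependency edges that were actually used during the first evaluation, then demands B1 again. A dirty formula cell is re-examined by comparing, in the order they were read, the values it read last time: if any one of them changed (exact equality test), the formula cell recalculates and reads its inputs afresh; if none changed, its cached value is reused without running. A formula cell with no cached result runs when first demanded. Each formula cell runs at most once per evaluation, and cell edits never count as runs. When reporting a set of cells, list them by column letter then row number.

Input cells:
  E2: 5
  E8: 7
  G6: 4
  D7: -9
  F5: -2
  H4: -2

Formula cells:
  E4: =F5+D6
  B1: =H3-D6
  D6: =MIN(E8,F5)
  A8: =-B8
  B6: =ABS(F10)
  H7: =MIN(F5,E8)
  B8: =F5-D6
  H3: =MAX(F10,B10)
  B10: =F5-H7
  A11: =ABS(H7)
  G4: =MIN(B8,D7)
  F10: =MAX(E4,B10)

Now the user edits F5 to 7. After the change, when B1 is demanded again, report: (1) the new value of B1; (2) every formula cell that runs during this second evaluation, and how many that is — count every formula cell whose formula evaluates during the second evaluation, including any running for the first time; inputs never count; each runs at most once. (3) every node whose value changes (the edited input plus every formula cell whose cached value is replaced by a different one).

First evaluation (everything demanded from the output):
  D6 = MIN(7, -2) = -2
  E4 = -2 + -2 = -4
  H7 = MIN(-2, 7) = -2
  B10 = -2 - -2 = 0
  F10 = MAX(-4, 0) = 0
  H3 = MAX(0, 0) = 0
  B1 = 0 - -2 = 2

Propagation after the edit:
  D6: runs — F5 -2->7; result 7.
  E4: runs — F5 -2->7; D6 -2->7; result 14.
  H7: runs — F5 -2->7; result 7.
  B10: runs — F5 -2->7; H7 -2->7; result 0 (same value as before).
  F10: runs — E4 -4->14; result 14.
  H3: runs — F10 0->14; result 14.
  B1: runs — H3 0->14; D6 -2->7; result 7.

New value of B1: 7.
Formula cells that run: B1, B10, D6, E4, F10, H3, H7 — 7 in total.
Values that change: B1, D6, E4, F5, F10, H3, H7.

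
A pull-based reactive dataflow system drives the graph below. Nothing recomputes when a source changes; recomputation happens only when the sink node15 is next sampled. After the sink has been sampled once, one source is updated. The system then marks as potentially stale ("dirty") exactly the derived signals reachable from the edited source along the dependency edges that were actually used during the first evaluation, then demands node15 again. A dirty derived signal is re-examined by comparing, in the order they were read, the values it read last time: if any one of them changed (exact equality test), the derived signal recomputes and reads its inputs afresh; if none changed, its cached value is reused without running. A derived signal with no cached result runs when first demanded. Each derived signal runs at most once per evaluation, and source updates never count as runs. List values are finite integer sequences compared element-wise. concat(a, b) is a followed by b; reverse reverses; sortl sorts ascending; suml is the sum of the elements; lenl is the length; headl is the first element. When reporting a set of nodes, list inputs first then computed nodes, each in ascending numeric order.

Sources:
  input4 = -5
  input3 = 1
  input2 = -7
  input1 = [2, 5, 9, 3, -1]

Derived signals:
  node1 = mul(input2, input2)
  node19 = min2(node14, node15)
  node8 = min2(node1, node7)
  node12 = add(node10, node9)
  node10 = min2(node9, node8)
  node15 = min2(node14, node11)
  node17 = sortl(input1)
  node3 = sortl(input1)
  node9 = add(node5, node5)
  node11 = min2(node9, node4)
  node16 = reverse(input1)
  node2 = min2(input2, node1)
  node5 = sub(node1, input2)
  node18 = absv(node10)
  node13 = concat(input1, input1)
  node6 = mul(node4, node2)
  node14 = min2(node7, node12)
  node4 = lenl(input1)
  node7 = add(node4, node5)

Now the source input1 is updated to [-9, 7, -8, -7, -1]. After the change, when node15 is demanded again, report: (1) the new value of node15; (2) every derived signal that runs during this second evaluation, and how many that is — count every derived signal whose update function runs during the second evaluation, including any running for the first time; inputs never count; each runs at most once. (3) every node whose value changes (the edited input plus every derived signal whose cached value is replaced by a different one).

First evaluation (everything demanded from the output):
  node1 = mul(-7, -7) = 49
  node4 = lenl([2, 5, 9, 3, -1]) = 5
  node5 = sub(49, -7) = 56
  node7 = add(5, 56) = 61
  node8 = min2(49, 61) = 49
  node9 = add(56, 56) = 112
  node10 = min2(112, 49) = 49
  node11 = min2(112, 5) = 5
  node12 = add(49, 112) = 161
  node14 = min2(61, 161) = 61
  node15 = min2(61, 5) = 5

Propagation after the edit:
  node4: runs — input1 [2, 5, 9, 3, -1]->[-9, 7, -8, -7, -1]; result 5 (same value as before).
  node7: checked — values it read are unchanged (node4 unchanged, node5 unchanged); reused cached 61 without running.
  node8: checked — values it read are unchanged (node1 unchanged, node7 unchanged); reused cached 49 without running.
  node10: checked — values it read are unchanged (node9 unchanged, node8 unchanged); reused cached 49 without running.
  node11: checked — values it read are unchanged (node9 unchanged, node4 unchanged); reused cached 5 without running.
  node12: checked — values it read are unchanged (node10 unchanged, node9 unchanged); reused cached 161 without running.
  node14: checked — values it read are unchanged (node7 unchanged, node12 unchanged); reused cached 61 without running.
  node15: checked — values it read are unchanged (node14 unchanged, node11 unchanged); reused cached 5 without running.

Key observation: the change is absorbed at node4 — it re-runs but produces the same value, and the output's value is unchanged.

New value of node15: 5.
Derived signals that run: node4 — 1 in total.
Values that change: input1.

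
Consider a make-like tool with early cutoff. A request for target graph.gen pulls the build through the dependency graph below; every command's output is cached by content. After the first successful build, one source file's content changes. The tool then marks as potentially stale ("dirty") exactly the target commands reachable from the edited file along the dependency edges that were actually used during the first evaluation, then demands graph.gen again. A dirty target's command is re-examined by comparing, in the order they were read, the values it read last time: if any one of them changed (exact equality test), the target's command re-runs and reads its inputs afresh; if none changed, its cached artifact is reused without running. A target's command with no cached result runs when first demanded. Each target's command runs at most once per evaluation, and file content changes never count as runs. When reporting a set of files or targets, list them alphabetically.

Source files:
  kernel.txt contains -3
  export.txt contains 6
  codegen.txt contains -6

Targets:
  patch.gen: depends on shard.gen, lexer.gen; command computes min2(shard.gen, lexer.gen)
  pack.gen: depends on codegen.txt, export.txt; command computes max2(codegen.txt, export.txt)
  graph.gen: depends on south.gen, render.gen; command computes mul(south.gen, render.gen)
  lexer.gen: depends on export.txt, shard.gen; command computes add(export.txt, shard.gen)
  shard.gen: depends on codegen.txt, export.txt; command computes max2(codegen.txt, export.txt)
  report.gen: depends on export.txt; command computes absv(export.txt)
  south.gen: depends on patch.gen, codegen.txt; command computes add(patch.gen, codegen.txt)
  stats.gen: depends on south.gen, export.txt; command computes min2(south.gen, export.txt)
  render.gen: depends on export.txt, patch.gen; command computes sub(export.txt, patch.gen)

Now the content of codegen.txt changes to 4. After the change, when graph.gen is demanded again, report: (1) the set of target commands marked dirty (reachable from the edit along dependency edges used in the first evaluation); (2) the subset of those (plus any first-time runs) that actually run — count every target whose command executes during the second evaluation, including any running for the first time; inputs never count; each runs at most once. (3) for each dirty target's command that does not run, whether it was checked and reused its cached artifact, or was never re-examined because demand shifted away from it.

First demand of the output computes:
  shard.gen = max2(-6, 6) = 6
  lexer.gen = add(6, 6) = 12
  patch.gen = min2(6, 12) = 6
  render.gen = sub(6, 6) = 0
  south.gen = add(6, -6) = 0
  graph.gen = mul(0, 0) = 0

After the edit, cleaning proceeds:
  shard.gen: a read changed (codegen.txt -6->4) — executes, giving 6 — identical to its old value.
  lexer.gen: dirty, but its reads are unchanged (export.txt unchanged, shard.gen unchanged); cached 12 stands.
  patch.gen: dirty, but its reads are unchanged (shard.gen unchanged, lexer.gen unchanged); cached 6 stands.
  render.gen: dirty, but its reads are unchanged (export.txt unchanged, patch.gen unchanged); cached 0 stands.
  south.gen: a read changed (codegen.txt -6->4) — executes, giving 10.
  graph.gen: a read changed (south.gen 0->10) — executes, giving 0 — identical to its old value.

Note where the cutoff bites: lexer.gen is checked, finds nothing changed, and keeps its cache.

The edit dirties: graph.gen, lexer.gen, patch.gen, render.gen, shard.gen, south.gen.
3 target commands run: graph.gen, shard.gen, south.gen.
Cache hits after checking: lexer.gen, patch.gen, render.gen.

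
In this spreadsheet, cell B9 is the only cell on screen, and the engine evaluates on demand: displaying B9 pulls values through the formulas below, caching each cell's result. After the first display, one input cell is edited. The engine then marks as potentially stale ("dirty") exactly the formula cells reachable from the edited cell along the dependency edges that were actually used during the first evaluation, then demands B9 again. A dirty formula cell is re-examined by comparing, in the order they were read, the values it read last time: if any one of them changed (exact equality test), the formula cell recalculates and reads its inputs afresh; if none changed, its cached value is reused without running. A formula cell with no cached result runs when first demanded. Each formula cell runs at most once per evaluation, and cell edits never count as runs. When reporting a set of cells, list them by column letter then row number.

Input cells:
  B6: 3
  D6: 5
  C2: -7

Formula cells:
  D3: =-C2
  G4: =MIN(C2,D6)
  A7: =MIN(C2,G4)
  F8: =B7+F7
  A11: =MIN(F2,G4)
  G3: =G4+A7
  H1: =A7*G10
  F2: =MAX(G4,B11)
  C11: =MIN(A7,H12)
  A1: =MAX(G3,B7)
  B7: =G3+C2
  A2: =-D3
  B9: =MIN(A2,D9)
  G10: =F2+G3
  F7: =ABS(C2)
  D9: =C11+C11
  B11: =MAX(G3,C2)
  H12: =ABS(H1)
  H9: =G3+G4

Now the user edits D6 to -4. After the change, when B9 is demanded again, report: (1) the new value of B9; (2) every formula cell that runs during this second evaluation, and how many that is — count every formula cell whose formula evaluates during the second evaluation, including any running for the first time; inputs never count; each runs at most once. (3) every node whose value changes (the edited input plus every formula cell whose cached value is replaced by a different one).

Initial pass — values computed on the first demand:
  D3 = -(-7) = 7
  A2 = -(7) = -7
  G4 = MIN(-7, 5) = -7
  A7 = MIN(-7, -7) = -7
  G3 = -7 + -7 = -14
  B11 = MAX(-14, -7) = -7
  F2 = MAX(-7, -7) = -7
  G10 = -7 + -14 = -21
  H1 = -7 * -21 = 147
  H12 = ABS(147) = 147
  C11 = MIN(-7, 147) = -7
  D9 = -7 + -7 = -14
  B9 = MIN(-7, -14) = -14

Second demand — change propagation:
  G4: re-runs because D6 5->-4; new result -7 (unchanged).
  A7: re-examined; everything it read last time is the same (C2 unchanged, G4 unchanged) — cache -7 kept, no run.
  G3: re-examined; everything it read last time is the same (G4 unchanged, A7 unchanged) — cache -14 kept, no run.
  B11: re-examined; everything it read last time is the same (G3 unchanged, C2 unchanged) — cache -7 kept, no run.
  F2: re-examined; everything it read last time is the same (G4 unchanged, B11 unchanged) — cache -7 kept, no run.
  G10: re-examined; everything it read last time is the same (F2 unchanged, G3 unchanged) — cache -21 kept, no run.
  H1: re-examined; everything it read last time is the same (A7 unchanged, G10 unchanged) — cache 147 kept, no run.
  H12: re-examined; everything it read last time is the same (H1 unchanged) — cache 147 kept, no run.
  C11: re-examined; everything it read last time is the same (A7 unchanged, H12 unchanged) — cache -7 kept, no run.
  D9: re-examined; everything it read last time is the same (C11 unchanged, C11 unchanged) — cache -14 kept, no run.
  B9: re-examined; everything it read last time is the same (A2 unchanged, D9 unchanged) — cache -14 kept, no run.

The important point: G4 recomputes to an identical value, and the output ends up unchanged.

B9 now evaluates to -14.
Run set: G4 (1 run).
Changed values: D6.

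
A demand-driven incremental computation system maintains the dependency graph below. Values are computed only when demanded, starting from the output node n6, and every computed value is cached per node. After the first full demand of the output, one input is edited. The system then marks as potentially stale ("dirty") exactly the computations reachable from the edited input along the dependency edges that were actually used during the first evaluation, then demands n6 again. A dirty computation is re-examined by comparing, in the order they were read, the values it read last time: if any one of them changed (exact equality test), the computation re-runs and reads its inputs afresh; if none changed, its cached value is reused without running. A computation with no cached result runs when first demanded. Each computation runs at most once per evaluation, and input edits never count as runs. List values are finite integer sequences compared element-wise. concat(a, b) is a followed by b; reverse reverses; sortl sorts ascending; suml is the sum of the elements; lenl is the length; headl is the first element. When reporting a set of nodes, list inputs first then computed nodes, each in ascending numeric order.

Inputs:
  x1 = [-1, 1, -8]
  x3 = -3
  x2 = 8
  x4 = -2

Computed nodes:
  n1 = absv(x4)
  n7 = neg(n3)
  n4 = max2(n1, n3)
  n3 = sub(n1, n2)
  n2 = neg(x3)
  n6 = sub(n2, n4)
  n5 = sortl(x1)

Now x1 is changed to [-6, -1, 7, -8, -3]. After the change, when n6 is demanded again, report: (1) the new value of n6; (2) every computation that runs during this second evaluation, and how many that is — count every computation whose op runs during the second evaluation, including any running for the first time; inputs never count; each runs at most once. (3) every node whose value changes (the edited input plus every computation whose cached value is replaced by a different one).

First evaluation (everything demanded from the output):
  n1 = absv(-2) = 2
  n2 = neg(-3) = 3
  n3 = sub(2, 3) = -1
  n4 = max2(2, -1) = 2
  n6 = sub(3, 2) = 1

Propagation after the edit:
  x1 feeds no computation that the output demands — nothing is marked dirty and nothing runs.

Key observation: x1 is never demanded by the output, so the edit triggers no recomputation at all.

New value of n6: 1.
Computations that run: none — 0 in total.
Values that change: x1.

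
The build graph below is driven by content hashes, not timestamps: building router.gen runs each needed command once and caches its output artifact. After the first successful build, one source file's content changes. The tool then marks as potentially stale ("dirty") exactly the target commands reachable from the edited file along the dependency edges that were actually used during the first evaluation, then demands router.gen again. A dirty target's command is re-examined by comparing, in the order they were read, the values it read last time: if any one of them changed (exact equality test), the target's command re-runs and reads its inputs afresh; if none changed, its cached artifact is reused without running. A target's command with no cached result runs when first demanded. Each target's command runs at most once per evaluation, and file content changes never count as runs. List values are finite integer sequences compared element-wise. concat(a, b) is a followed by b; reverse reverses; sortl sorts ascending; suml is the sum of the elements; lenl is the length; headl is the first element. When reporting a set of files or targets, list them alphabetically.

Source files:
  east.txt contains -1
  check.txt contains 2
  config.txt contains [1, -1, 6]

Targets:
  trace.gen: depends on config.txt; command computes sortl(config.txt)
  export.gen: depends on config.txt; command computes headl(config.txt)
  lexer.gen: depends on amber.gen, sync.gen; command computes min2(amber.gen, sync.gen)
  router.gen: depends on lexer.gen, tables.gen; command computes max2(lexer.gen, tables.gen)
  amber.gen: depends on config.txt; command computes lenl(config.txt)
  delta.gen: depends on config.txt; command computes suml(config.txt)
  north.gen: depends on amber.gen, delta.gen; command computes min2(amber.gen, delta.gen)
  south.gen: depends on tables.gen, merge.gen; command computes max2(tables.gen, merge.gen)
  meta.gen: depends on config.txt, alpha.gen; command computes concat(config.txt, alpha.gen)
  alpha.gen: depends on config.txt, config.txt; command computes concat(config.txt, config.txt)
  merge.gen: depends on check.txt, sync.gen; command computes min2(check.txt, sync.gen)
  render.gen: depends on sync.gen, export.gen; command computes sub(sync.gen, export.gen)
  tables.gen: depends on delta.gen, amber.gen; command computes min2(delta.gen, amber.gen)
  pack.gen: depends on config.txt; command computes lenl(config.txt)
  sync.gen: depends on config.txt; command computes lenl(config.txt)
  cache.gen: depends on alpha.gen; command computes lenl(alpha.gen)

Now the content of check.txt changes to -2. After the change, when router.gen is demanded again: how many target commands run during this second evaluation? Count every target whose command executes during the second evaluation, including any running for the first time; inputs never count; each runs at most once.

Initial pass — values computed on the first demand:
  amber.gen = lenl([1, -1, 6]) = 3
  delta.gen = suml([1, -1, 6]) = 6
  sync.gen = lenl([1, -1, 6]) = 3
  lexer.gen = min2(3, 3) = 3
  tables.gen = min2(6, 3) = 3
  router.gen = max2(3, 3) = 3

Second demand — change propagation:
  no demanded computation ever read check.txt, so the edit dirties nothing and nothing runs.

The important point: nothing the output needs ever reads check.txt, so the edit is invisible to it.

Run set: none (0 run).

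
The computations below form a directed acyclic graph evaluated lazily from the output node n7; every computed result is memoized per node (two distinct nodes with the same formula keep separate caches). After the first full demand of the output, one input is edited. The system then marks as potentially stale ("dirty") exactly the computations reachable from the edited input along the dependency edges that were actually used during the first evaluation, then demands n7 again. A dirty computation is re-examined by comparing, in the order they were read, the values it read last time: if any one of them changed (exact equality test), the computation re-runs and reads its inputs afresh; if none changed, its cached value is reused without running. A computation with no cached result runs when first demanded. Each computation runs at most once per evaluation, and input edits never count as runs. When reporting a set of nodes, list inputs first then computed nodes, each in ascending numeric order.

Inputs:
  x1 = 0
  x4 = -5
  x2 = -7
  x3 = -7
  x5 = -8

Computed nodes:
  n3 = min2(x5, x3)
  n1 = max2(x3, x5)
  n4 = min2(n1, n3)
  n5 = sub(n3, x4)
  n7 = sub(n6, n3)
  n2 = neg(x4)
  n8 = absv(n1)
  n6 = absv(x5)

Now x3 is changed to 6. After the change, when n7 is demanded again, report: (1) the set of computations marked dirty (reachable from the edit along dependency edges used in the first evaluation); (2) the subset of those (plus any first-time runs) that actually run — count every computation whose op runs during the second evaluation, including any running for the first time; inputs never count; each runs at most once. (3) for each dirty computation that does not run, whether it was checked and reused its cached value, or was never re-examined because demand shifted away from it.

The edit dirties: n3, n7.
1 computations run: n3.
Cache hits after checking: n7.
Note the absorption at n3: it re-runs yet its value is the same, leaving the output's value untouched.

First demand of the output computes:
  n3 = min2(-8, -7) = -8
  n6 = absv(-8) = 8
  n7 = sub(8, -8) = 16

After the edit, cleaning proceeds:
  n3: a read changed (x3 -7->6) — executes, giving -8 — identical to its old value.
  n7: dirty, but its reads are unchanged (n6 unchanged, n3 unchanged); cached 16 stands.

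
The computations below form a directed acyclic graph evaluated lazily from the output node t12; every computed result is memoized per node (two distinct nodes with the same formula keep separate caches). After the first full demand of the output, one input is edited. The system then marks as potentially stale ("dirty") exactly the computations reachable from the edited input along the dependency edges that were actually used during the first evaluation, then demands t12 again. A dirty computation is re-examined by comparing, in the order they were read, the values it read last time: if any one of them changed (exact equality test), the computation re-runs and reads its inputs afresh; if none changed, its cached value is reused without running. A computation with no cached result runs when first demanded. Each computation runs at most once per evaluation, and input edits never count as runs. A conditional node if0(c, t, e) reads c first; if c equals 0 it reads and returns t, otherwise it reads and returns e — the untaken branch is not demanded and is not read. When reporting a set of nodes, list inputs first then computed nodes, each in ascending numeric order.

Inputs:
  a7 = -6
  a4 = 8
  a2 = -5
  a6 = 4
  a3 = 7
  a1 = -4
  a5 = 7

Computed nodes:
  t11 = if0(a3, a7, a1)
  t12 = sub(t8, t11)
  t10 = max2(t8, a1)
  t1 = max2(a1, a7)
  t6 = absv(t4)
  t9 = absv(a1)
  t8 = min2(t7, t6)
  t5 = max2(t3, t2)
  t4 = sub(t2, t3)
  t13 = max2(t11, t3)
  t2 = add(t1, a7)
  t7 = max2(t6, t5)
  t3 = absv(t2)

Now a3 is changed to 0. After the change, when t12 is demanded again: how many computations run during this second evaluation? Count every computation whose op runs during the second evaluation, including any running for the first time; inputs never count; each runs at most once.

2 computations run: t11, t12.

First demand of the output computes:
  t1 = max2(-4, -6) = -4
  t2 = add(-4, -6) = -10
  t3 = absv(-10) = 10
  t4 = sub(-10, 10) = -20
  t5 = max2(10, -10) = 10
  t6 = absv(-20) = 20
  t7 = max2(20, 10) = 20
  t8 = min2(20, 20) = 20
  t11 = if0(a3=7 -> else branch a1) = -4
  t12 = sub(20, -4) = 24

After the edit, cleaning proceeds:
  t11: a read changed (a3 7->0) — executes, giving -6.
  t12: a read changed (t11 -4->-6) — executes, giving 26.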